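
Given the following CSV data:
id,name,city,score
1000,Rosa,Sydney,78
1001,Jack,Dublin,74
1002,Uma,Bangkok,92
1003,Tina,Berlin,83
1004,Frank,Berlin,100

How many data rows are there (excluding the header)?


Counting rows (excluding header):
Header: id,name,city,score
Data rows: 5

ANSWER: 5


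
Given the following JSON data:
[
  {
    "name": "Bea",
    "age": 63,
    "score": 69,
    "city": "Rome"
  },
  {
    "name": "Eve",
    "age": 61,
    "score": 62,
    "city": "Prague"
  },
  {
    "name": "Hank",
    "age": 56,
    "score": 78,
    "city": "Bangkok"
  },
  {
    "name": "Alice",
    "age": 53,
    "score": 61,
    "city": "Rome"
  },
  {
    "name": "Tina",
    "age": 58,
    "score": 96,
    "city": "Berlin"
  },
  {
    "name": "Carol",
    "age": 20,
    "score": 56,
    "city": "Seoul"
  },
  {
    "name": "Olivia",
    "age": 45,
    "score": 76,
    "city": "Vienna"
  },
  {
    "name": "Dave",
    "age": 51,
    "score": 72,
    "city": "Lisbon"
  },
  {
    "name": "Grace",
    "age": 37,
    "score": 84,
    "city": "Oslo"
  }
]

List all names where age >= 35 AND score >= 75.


Checking both conditions:
  Bea (age=63, score=69) -> no
  Eve (age=61, score=62) -> no
  Hank (age=56, score=78) -> YES
  Alice (age=53, score=61) -> no
  Tina (age=58, score=96) -> YES
  Carol (age=20, score=56) -> no
  Olivia (age=45, score=76) -> YES
  Dave (age=51, score=72) -> no
  Grace (age=37, score=84) -> YES


ANSWER: Hank, Tina, Olivia, Grace


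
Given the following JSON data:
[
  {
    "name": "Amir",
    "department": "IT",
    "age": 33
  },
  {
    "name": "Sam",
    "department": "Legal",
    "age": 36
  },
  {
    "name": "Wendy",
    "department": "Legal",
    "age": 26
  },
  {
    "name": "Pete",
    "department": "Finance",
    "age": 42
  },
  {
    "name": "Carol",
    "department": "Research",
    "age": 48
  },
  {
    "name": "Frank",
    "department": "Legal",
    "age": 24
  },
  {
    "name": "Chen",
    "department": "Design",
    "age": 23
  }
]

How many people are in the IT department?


Scanning records for department = IT
  Record 0: Amir
Count: 1

ANSWER: 1


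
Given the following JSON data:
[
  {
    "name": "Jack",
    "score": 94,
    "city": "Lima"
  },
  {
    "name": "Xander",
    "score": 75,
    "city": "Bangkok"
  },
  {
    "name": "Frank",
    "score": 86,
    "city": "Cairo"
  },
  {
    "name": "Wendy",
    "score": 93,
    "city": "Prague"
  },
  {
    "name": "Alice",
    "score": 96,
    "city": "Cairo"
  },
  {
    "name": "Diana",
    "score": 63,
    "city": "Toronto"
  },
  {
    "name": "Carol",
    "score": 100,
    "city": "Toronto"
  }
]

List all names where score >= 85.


Filtering records where score >= 85:
  Jack (score=94) -> YES
  Xander (score=75) -> no
  Frank (score=86) -> YES
  Wendy (score=93) -> YES
  Alice (score=96) -> YES
  Diana (score=63) -> no
  Carol (score=100) -> YES


ANSWER: Jack, Frank, Wendy, Alice, Carol


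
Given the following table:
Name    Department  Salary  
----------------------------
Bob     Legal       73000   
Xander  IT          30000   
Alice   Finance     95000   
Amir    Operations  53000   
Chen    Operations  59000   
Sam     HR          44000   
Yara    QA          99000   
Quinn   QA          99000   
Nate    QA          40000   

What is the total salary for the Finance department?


Finance department members:
  Alice: 95000
Total = 95000 = 95000

ANSWER: 95000


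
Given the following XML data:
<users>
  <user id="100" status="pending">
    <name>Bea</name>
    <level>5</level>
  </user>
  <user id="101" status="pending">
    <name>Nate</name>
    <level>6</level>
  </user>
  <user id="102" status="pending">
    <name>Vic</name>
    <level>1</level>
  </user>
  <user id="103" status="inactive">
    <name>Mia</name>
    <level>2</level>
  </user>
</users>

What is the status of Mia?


Finding user with name = Mia
user id="103" status="inactive"

ANSWER: inactive


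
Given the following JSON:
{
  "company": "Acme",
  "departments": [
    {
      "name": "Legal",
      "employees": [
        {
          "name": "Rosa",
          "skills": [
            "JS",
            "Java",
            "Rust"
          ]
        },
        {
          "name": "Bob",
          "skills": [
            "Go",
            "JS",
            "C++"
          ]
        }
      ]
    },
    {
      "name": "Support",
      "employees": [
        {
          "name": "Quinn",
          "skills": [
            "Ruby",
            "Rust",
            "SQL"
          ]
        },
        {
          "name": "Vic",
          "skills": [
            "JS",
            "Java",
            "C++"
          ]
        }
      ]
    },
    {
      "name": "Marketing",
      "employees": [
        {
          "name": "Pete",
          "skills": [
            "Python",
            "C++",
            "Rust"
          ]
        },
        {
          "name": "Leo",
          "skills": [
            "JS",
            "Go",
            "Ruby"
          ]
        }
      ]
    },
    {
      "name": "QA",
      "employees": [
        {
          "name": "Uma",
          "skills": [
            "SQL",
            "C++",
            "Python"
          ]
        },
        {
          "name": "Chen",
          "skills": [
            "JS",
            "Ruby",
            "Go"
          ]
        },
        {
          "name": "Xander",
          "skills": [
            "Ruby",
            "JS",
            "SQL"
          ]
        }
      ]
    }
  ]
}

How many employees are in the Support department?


Path: departments[1].employees
Count: 2

ANSWER: 2


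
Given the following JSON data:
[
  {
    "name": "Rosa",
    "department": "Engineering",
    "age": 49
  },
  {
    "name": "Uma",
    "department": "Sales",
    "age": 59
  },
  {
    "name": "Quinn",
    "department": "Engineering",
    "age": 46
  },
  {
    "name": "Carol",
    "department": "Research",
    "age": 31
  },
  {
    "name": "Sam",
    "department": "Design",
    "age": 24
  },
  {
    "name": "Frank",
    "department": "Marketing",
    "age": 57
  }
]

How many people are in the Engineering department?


Scanning records for department = Engineering
  Record 0: Rosa
  Record 2: Quinn
Count: 2

ANSWER: 2


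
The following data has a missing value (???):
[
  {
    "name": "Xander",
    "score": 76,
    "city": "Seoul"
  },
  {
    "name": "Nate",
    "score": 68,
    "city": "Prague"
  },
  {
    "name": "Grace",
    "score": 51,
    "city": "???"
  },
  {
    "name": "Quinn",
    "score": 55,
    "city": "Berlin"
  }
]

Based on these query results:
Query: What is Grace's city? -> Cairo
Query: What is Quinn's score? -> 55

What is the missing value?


The missing value is Grace's city
From query: Grace's city = Cairo

ANSWER: Cairo


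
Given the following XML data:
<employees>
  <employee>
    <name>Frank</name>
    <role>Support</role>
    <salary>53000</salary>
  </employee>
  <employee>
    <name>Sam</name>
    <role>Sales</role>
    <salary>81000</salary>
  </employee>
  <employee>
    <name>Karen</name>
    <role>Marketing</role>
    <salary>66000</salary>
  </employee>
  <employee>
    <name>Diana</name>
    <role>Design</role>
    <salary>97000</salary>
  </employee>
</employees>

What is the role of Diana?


Searching for <employee> with <name>Diana</name>
Found at position 4
<role>Design</role>

ANSWER: Design


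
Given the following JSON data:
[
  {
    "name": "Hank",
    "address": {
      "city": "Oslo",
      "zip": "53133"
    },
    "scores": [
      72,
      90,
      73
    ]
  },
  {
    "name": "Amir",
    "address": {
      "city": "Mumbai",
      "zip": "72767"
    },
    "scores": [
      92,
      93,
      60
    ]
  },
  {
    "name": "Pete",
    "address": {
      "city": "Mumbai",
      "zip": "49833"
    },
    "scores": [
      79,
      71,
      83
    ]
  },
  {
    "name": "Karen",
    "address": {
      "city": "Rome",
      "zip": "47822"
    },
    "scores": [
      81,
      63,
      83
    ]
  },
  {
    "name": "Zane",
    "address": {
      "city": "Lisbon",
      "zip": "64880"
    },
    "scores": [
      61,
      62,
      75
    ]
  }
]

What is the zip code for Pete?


Path: records[2].address.zip
Value: 49833

ANSWER: 49833


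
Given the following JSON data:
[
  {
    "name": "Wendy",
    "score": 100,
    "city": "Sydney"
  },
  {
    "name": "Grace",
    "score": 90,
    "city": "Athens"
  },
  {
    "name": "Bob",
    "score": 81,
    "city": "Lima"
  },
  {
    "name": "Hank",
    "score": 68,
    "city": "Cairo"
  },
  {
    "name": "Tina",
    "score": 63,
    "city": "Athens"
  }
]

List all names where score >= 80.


Filtering records where score >= 80:
  Wendy (score=100) -> YES
  Grace (score=90) -> YES
  Bob (score=81) -> YES
  Hank (score=68) -> no
  Tina (score=63) -> no


ANSWER: Wendy, Grace, Bob


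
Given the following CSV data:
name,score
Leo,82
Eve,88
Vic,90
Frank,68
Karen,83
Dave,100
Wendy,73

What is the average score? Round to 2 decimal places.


Scores: 82, 88, 90, 68, 83, 100, 73
Sum = 584
Count = 7
Average = 584 / 7 = 83.43

ANSWER: 83.43


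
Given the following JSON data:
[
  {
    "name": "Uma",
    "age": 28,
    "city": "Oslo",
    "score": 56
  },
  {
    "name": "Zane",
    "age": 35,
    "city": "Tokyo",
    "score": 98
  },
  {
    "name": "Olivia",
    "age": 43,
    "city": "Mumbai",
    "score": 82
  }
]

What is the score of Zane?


Looking up record where name = Zane
Record index: 1
Field 'score' = 98

ANSWER: 98


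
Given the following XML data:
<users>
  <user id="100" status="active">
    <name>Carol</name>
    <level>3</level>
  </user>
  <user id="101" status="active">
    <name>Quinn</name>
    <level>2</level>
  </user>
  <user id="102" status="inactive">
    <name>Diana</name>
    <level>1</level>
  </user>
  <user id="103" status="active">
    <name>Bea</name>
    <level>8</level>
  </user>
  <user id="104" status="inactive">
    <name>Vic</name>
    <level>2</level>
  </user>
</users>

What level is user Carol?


Finding user: Carol
<level>3</level>

ANSWER: 3


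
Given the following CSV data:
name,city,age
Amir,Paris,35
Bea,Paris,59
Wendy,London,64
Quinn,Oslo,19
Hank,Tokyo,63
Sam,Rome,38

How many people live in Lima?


Scanning city column for 'Lima':
Total matches: 0

ANSWER: 0


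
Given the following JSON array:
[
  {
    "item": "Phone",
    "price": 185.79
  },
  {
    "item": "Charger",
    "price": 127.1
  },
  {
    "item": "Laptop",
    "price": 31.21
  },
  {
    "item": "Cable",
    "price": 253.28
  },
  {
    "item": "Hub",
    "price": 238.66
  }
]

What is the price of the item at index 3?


Array index 3 -> Cable
price = 253.28

ANSWER: 253.28


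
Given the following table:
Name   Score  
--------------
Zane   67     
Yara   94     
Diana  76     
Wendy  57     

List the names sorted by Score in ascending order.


Sorting by Score (ascending):
  Wendy: 57
  Zane: 67
  Diana: 76
  Yara: 94


ANSWER: Wendy, Zane, Diana, Yara


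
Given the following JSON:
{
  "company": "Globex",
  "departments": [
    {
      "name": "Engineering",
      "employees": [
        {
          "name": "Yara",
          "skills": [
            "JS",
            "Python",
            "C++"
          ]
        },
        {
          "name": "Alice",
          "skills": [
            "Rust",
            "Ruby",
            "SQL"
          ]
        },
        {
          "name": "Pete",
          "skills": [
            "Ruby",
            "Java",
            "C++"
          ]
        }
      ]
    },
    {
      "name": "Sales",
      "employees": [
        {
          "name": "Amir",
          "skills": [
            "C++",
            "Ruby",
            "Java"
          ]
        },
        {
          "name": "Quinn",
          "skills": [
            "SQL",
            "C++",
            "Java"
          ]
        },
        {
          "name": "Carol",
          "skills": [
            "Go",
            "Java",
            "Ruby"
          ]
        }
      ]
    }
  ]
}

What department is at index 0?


Path: departments[0].name
Value: Engineering

ANSWER: Engineering


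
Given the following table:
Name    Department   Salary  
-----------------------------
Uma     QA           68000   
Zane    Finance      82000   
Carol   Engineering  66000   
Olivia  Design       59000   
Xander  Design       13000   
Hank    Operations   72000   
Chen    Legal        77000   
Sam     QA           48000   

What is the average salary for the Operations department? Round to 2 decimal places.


Operations department members:
  Hank: 72000
Sum = 72000
Count = 1
Average = 72000 / 1 = 72000.00

ANSWER: 72000.00


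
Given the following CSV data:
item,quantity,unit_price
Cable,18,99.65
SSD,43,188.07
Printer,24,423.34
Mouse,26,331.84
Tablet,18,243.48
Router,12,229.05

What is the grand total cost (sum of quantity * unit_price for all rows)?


Computing row totals:
  Cable: 18 * 99.65 = 1793.7
  SSD: 43 * 188.07 = 8087.01
  Printer: 24 * 423.34 = 10160.16
  Mouse: 26 * 331.84 = 8627.84
  Tablet: 18 * 243.48 = 4382.64
  Router: 12 * 229.05 = 2748.6
Grand total = 1793.7 + 8087.01 + 10160.16 + 8627.84 + 4382.64 + 2748.6 = 35799.95

ANSWER: 35799.95


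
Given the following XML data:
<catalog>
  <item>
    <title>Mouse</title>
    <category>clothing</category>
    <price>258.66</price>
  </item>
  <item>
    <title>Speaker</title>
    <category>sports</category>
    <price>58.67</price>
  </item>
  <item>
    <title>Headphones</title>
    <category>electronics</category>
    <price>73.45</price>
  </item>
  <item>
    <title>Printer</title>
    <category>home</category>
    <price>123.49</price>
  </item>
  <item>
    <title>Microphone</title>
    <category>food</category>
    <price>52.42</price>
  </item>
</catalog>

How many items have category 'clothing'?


Scanning <item> elements for <category>clothing</category>:
  Item 1: Mouse -> MATCH
Count: 1

ANSWER: 1


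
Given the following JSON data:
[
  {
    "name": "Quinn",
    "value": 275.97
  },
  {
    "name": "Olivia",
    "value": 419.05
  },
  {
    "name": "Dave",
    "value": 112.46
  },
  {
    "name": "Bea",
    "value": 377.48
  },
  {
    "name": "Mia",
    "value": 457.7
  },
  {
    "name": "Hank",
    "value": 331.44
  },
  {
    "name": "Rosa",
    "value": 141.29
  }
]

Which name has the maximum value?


Comparing values:
  Quinn: 275.97
  Olivia: 419.05
  Dave: 112.46
  Bea: 377.48
  Mia: 457.7
  Hank: 331.44
  Rosa: 141.29
Maximum: Mia (457.7)

ANSWER: Mia


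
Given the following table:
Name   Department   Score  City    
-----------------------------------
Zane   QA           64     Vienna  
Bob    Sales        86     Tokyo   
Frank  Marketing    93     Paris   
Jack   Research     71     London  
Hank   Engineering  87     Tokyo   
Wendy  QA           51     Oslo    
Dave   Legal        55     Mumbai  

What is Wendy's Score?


Row 6: Wendy
Score = 51

ANSWER: 51


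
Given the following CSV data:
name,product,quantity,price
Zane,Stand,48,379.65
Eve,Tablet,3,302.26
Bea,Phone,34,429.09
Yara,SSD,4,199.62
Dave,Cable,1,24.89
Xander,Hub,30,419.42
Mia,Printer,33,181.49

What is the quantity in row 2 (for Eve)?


Row 2: Eve
Column 'quantity' = 3

ANSWER: 3


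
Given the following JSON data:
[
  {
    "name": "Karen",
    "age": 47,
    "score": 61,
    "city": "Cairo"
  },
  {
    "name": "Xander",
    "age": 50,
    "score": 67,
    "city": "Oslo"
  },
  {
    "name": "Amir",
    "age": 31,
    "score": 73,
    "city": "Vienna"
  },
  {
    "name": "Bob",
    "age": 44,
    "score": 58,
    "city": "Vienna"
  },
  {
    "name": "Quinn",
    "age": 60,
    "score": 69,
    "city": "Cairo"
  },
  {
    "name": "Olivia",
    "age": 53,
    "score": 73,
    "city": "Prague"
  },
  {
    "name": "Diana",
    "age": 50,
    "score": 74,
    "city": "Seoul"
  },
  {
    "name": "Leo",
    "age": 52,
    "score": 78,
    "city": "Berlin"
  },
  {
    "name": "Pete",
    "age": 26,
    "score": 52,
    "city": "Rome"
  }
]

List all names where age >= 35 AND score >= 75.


Checking both conditions:
  Karen (age=47, score=61) -> no
  Xander (age=50, score=67) -> no
  Amir (age=31, score=73) -> no
  Bob (age=44, score=58) -> no
  Quinn (age=60, score=69) -> no
  Olivia (age=53, score=73) -> no
  Diana (age=50, score=74) -> no
  Leo (age=52, score=78) -> YES
  Pete (age=26, score=52) -> no


ANSWER: Leo


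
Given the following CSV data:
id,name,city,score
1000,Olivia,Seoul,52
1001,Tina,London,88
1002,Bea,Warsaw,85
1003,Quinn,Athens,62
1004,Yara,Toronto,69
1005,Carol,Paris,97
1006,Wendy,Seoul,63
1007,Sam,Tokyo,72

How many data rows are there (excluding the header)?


Counting rows (excluding header):
Header: id,name,city,score
Data rows: 8

ANSWER: 8


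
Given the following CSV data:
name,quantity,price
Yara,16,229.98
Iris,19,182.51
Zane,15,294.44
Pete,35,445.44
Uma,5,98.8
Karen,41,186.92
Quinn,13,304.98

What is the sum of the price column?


Values in 'price' column:
  Row 1: 229.98
  Row 2: 182.51
  Row 3: 294.44
  Row 4: 445.44
  Row 5: 98.8
  Row 6: 186.92
  Row 7: 304.98
Sum = 229.98 + 182.51 + 294.44 + 445.44 + 98.8 + 186.92 + 304.98 = 1743.07

ANSWER: 1743.07


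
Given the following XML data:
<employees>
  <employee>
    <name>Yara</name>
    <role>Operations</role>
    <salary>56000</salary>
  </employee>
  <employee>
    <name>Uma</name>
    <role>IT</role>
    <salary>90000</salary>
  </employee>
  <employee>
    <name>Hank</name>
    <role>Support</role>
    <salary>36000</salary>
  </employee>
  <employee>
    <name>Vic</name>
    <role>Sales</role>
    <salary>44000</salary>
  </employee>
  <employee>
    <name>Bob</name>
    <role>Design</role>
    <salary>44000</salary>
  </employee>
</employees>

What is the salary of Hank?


Searching for <employee> with <name>Hank</name>
Found at position 3
<salary>36000</salary>

ANSWER: 36000


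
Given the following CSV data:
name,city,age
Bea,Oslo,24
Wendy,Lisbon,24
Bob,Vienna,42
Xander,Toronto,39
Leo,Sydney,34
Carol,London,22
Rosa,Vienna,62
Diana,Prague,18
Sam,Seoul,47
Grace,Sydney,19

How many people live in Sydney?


Scanning city column for 'Sydney':
  Row 5: Leo -> MATCH
  Row 10: Grace -> MATCH
Total matches: 2

ANSWER: 2


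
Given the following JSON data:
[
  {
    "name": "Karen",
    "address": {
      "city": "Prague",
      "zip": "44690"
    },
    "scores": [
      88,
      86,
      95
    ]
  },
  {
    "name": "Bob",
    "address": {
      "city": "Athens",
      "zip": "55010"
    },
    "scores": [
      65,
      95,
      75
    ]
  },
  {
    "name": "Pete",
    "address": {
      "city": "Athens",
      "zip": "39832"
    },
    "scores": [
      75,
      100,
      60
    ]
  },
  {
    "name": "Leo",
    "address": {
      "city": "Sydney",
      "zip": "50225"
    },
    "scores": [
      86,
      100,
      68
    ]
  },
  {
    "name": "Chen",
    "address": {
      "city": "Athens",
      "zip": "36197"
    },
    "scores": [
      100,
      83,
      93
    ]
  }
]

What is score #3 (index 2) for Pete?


Path: records[2].scores[2]
Value: 60

ANSWER: 60


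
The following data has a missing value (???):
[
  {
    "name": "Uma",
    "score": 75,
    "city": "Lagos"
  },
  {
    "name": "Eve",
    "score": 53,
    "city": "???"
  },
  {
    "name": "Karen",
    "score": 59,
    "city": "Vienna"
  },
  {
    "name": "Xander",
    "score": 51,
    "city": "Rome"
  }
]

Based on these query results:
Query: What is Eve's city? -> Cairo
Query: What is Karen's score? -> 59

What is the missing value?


The missing value is Eve's city
From query: Eve's city = Cairo

ANSWER: Cairo


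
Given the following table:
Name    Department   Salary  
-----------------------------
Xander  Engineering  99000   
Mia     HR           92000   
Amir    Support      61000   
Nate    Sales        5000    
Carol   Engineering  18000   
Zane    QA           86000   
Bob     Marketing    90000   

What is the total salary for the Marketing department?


Marketing department members:
  Bob: 90000
Total = 90000 = 90000

ANSWER: 90000


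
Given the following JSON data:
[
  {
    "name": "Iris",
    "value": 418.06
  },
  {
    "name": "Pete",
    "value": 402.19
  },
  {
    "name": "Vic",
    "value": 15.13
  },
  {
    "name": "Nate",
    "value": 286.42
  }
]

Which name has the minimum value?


Comparing values:
  Iris: 418.06
  Pete: 402.19
  Vic: 15.13
  Nate: 286.42
Minimum: Vic (15.13)

ANSWER: Vic


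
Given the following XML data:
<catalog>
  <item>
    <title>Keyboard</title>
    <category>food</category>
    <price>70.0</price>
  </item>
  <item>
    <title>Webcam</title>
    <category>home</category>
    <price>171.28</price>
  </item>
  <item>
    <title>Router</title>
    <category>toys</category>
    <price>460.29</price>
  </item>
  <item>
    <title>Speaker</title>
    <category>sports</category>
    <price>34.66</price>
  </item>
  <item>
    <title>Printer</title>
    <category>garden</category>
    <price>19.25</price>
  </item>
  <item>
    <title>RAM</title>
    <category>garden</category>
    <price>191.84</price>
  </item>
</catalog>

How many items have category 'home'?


Scanning <item> elements for <category>home</category>:
  Item 2: Webcam -> MATCH
Count: 1

ANSWER: 1


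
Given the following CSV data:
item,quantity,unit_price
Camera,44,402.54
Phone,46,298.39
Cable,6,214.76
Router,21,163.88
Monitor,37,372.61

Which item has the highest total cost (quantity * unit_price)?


Computing row totals:
  Camera: 17711.76
  Phone: 13725.94
  Cable: 1288.56
  Router: 3441.48
  Monitor: 13786.57
Maximum: Camera (17711.76)

ANSWER: Camera


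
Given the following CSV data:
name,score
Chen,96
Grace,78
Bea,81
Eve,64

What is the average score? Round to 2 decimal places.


Scores: 96, 78, 81, 64
Sum = 319
Count = 4
Average = 319 / 4 = 79.75

ANSWER: 79.75


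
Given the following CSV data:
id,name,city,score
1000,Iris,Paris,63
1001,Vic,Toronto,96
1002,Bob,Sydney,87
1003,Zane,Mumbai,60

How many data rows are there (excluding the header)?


Counting rows (excluding header):
Header: id,name,city,score
Data rows: 4

ANSWER: 4


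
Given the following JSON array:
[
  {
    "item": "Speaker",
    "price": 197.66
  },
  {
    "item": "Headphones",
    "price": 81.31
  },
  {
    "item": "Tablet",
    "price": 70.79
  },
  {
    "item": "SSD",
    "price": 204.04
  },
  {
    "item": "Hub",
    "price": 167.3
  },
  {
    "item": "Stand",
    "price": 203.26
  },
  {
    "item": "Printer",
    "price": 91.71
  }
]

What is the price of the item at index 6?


Array index 6 -> Printer
price = 91.71

ANSWER: 91.71


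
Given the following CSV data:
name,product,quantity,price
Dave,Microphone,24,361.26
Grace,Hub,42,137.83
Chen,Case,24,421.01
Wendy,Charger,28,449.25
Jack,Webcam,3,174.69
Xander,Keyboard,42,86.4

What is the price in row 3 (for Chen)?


Row 3: Chen
Column 'price' = 421.01

ANSWER: 421.01


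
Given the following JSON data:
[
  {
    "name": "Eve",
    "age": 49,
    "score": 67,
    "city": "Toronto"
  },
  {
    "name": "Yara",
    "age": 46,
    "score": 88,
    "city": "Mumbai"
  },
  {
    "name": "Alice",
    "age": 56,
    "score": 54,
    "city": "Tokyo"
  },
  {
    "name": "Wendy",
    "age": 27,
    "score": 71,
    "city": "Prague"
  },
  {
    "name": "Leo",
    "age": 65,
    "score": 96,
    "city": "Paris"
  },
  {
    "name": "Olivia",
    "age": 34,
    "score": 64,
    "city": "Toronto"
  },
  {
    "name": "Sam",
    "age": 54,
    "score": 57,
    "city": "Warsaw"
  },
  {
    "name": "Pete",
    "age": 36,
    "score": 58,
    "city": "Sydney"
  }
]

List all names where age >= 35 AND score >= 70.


Checking both conditions:
  Eve (age=49, score=67) -> no
  Yara (age=46, score=88) -> YES
  Alice (age=56, score=54) -> no
  Wendy (age=27, score=71) -> no
  Leo (age=65, score=96) -> YES
  Olivia (age=34, score=64) -> no
  Sam (age=54, score=57) -> no
  Pete (age=36, score=58) -> no


ANSWER: Yara, Leo


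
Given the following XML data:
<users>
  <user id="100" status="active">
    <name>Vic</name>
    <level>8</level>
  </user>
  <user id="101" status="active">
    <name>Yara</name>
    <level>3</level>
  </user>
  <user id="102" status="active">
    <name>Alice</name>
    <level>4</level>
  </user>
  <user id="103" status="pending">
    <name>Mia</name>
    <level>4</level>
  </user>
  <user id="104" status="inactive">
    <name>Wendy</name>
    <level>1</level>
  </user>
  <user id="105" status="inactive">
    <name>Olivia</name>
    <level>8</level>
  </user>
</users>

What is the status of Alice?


Finding user with name = Alice
user id="102" status="active"

ANSWER: active


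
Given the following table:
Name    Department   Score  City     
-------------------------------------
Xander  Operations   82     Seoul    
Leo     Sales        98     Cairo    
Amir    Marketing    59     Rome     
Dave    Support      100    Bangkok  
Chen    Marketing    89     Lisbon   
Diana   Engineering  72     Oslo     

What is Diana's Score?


Row 6: Diana
Score = 72

ANSWER: 72


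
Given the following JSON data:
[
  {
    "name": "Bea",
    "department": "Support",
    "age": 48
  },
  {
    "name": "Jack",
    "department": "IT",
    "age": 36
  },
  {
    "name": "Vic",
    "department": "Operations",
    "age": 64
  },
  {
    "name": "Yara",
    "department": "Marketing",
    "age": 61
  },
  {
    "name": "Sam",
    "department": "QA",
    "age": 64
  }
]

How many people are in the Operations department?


Scanning records for department = Operations
  Record 2: Vic
Count: 1

ANSWER: 1


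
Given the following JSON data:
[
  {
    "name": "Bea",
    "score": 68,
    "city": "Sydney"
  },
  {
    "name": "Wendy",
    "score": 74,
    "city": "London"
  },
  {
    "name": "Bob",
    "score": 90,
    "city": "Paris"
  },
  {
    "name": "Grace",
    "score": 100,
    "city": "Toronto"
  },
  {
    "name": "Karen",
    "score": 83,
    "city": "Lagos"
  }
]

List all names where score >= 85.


Filtering records where score >= 85:
  Bea (score=68) -> no
  Wendy (score=74) -> no
  Bob (score=90) -> YES
  Grace (score=100) -> YES
  Karen (score=83) -> no


ANSWER: Bob, Grace


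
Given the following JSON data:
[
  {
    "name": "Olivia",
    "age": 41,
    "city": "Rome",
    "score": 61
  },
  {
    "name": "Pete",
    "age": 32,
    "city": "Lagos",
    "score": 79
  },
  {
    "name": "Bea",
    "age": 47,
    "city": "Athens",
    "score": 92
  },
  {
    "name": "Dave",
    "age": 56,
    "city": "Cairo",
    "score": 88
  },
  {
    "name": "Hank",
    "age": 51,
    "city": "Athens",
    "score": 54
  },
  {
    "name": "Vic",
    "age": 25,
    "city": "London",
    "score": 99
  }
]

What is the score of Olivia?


Looking up record where name = Olivia
Record index: 0
Field 'score' = 61

ANSWER: 61


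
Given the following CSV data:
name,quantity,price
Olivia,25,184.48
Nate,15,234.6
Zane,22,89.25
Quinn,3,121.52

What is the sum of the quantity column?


Values in 'quantity' column:
  Row 1: 25
  Row 2: 15
  Row 3: 22
  Row 4: 3
Sum = 25 + 15 + 22 + 3 = 65

ANSWER: 65


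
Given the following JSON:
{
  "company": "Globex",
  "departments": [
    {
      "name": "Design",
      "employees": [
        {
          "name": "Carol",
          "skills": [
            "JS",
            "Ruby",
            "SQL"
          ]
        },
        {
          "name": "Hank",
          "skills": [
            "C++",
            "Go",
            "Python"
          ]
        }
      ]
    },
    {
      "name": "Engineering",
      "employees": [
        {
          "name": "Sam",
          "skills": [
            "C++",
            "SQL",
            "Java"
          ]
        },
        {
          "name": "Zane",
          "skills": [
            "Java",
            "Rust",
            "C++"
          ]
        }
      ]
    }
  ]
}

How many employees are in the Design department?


Path: departments[0].employees
Count: 2

ANSWER: 2


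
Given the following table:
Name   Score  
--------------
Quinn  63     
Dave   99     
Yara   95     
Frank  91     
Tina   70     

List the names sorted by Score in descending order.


Sorting by Score (descending):
  Dave: 99
  Yara: 95
  Frank: 91
  Tina: 70
  Quinn: 63


ANSWER: Dave, Yara, Frank, Tina, Quinn


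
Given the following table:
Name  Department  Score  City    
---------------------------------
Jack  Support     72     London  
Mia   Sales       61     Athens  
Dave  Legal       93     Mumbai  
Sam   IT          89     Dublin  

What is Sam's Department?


Row 4: Sam
Department = IT

ANSWER: IT


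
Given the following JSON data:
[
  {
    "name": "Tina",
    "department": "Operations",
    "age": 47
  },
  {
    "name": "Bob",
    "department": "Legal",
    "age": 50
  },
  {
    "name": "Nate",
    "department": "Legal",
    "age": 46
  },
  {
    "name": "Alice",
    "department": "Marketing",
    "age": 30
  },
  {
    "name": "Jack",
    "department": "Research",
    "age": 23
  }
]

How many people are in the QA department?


Scanning records for department = QA
  No matches found
Count: 0

ANSWER: 0


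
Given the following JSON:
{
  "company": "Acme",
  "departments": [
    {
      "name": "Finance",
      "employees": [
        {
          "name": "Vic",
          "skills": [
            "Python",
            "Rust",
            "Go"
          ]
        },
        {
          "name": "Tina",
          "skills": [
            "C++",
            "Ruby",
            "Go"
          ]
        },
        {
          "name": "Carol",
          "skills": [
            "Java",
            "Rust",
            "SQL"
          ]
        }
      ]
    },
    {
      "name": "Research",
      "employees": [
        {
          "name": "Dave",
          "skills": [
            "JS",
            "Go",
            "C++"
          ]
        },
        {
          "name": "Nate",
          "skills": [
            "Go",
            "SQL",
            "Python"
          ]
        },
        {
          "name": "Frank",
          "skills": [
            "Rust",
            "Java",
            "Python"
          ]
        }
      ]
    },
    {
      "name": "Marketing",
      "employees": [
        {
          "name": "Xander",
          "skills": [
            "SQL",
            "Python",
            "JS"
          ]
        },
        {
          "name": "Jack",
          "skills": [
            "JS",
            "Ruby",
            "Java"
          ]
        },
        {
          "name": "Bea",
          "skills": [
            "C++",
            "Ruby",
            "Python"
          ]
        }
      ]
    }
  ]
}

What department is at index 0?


Path: departments[0].name
Value: Finance

ANSWER: Finance


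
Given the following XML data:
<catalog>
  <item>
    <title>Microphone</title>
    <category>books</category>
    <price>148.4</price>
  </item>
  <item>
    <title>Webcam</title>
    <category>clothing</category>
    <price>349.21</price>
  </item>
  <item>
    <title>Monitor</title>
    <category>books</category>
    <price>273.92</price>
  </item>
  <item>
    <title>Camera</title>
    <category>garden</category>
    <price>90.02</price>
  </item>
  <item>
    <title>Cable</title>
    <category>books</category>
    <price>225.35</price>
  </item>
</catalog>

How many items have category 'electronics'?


Scanning <item> elements for <category>electronics</category>:
Count: 0

ANSWER: 0


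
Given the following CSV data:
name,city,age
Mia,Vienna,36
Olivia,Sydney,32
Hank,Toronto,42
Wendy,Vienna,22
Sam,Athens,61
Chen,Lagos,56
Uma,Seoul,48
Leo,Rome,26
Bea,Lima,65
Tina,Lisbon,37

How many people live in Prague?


Scanning city column for 'Prague':
Total matches: 0

ANSWER: 0


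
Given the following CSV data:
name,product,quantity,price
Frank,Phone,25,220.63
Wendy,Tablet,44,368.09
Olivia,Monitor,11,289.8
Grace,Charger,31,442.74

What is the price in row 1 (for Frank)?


Row 1: Frank
Column 'price' = 220.63

ANSWER: 220.63


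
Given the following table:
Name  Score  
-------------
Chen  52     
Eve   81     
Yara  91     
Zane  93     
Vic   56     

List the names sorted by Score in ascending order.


Sorting by Score (ascending):
  Chen: 52
  Vic: 56
  Eve: 81
  Yara: 91
  Zane: 93


ANSWER: Chen, Vic, Eve, Yara, Zane


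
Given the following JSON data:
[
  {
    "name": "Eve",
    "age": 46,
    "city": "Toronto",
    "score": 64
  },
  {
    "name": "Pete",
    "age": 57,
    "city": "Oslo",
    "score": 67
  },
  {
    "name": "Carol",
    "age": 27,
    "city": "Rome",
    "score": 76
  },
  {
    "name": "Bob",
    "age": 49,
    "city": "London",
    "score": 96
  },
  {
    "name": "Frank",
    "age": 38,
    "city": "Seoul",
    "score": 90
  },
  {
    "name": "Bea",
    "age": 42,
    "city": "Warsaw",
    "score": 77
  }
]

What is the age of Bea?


Looking up record where name = Bea
Record index: 5
Field 'age' = 42

ANSWER: 42


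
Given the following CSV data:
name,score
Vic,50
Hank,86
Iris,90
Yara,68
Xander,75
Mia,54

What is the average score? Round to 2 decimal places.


Scores: 50, 86, 90, 68, 75, 54
Sum = 423
Count = 6
Average = 423 / 6 = 70.50

ANSWER: 70.50


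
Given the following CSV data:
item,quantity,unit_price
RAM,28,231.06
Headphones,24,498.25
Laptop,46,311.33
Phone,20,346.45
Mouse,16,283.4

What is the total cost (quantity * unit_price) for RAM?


Row: RAM
quantity = 28
unit_price = 231.06
total = 28 * 231.06 = 6469.68

ANSWER: 6469.68


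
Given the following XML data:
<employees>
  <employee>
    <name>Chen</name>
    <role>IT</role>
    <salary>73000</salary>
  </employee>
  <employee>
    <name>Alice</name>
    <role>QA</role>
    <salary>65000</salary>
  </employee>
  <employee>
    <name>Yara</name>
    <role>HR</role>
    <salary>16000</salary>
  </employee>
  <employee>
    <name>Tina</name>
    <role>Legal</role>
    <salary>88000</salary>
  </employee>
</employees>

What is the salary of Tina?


Searching for <employee> with <name>Tina</name>
Found at position 4
<salary>88000</salary>

ANSWER: 88000


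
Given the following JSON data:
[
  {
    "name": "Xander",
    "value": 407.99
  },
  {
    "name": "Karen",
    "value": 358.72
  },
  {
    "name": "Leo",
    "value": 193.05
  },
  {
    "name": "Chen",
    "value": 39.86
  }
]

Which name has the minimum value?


Comparing values:
  Xander: 407.99
  Karen: 358.72
  Leo: 193.05
  Chen: 39.86
Minimum: Chen (39.86)

ANSWER: Chen


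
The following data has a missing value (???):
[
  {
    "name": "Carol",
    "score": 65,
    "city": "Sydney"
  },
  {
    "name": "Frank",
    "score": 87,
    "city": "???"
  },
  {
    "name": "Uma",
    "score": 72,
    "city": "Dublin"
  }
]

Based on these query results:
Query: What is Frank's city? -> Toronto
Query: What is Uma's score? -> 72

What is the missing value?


The missing value is Frank's city
From query: Frank's city = Toronto

ANSWER: Toronto


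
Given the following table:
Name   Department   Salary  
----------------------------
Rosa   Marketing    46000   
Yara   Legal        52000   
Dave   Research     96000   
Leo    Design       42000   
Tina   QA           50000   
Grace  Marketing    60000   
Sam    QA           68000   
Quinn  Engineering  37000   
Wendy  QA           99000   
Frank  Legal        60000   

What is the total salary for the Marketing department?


Marketing department members:
  Rosa: 46000
  Grace: 60000
Total = 46000 + 60000 = 106000

ANSWER: 106000


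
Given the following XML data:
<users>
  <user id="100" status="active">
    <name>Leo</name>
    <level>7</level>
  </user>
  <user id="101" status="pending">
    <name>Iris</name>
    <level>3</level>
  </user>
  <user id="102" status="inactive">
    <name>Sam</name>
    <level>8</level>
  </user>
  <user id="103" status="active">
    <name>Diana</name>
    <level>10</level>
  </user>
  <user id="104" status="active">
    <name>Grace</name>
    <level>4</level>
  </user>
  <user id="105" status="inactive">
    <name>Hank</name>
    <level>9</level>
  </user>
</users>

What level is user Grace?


Finding user: Grace
<level>4</level>

ANSWER: 4


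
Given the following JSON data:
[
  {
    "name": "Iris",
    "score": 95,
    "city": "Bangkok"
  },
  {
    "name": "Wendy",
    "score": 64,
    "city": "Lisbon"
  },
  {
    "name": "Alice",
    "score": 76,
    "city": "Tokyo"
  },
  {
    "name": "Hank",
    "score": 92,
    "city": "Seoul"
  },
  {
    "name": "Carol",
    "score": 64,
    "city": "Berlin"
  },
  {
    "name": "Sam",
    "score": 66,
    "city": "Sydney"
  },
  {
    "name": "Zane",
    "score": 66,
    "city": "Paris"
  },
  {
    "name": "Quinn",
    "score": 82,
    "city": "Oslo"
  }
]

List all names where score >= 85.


Filtering records where score >= 85:
  Iris (score=95) -> YES
  Wendy (score=64) -> no
  Alice (score=76) -> no
  Hank (score=92) -> YES
  Carol (score=64) -> no
  Sam (score=66) -> no
  Zane (score=66) -> no
  Quinn (score=82) -> no


ANSWER: Iris, Hank


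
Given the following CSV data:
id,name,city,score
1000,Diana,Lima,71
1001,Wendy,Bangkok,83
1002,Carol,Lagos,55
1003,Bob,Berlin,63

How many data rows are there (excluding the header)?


Counting rows (excluding header):
Header: id,name,city,score
Data rows: 4

ANSWER: 4


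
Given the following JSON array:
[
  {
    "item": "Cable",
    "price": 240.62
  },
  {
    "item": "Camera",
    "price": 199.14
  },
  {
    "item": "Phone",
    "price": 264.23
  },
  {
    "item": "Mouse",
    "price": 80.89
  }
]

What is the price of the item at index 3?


Array index 3 -> Mouse
price = 80.89

ANSWER: 80.89


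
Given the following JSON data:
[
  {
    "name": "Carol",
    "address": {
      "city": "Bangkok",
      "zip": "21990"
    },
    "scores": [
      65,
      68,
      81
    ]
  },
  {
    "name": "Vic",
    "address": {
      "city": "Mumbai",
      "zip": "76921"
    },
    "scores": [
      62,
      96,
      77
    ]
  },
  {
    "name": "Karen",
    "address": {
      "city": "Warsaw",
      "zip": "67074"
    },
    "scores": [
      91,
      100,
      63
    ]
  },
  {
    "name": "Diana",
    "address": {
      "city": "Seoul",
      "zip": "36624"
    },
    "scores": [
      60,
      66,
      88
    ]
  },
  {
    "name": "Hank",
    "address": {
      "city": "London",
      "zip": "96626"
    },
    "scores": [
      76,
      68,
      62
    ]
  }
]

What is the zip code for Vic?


Path: records[1].address.zip
Value: 76921

ANSWER: 76921


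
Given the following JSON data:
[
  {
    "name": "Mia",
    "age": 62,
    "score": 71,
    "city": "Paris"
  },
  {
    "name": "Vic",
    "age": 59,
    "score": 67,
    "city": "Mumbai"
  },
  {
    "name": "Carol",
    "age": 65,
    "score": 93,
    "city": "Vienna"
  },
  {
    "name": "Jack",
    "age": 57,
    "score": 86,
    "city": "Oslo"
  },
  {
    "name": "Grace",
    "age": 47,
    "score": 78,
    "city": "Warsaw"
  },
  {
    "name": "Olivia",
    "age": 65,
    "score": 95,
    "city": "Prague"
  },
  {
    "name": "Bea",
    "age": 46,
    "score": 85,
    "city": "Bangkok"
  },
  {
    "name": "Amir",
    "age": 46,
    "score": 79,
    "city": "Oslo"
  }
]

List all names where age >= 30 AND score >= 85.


Checking both conditions:
  Mia (age=62, score=71) -> no
  Vic (age=59, score=67) -> no
  Carol (age=65, score=93) -> YES
  Jack (age=57, score=86) -> YES
  Grace (age=47, score=78) -> no
  Olivia (age=65, score=95) -> YES
  Bea (age=46, score=85) -> YES
  Amir (age=46, score=79) -> no


ANSWER: Carol, Jack, Olivia, Bea


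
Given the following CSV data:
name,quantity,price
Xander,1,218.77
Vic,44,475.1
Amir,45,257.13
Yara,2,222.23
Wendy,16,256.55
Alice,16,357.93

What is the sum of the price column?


Values in 'price' column:
  Row 1: 218.77
  Row 2: 475.1
  Row 3: 257.13
  Row 4: 222.23
  Row 5: 256.55
  Row 6: 357.93
Sum = 218.77 + 475.1 + 257.13 + 222.23 + 256.55 + 357.93 = 1787.71

ANSWER: 1787.71


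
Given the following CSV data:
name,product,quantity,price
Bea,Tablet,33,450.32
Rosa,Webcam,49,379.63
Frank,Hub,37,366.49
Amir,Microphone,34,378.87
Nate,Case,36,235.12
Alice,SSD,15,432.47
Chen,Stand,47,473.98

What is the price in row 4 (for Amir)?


Row 4: Amir
Column 'price' = 378.87

ANSWER: 378.87
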